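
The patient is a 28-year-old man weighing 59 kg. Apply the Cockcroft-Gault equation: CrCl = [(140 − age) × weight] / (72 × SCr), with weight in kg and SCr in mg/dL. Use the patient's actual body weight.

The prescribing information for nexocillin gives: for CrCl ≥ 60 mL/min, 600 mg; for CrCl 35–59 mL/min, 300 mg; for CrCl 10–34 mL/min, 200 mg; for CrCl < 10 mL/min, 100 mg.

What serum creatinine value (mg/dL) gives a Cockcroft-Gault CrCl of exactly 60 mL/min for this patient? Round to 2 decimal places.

1.53 mg/dL

Standard dose requires CrCl ≥ 60 mL/min.
Set (140 − 28) × 59 / (72 × SCr) = 60
SCr = (140 − 28) × 59 / (72 × 60) = 1.530 mg/dL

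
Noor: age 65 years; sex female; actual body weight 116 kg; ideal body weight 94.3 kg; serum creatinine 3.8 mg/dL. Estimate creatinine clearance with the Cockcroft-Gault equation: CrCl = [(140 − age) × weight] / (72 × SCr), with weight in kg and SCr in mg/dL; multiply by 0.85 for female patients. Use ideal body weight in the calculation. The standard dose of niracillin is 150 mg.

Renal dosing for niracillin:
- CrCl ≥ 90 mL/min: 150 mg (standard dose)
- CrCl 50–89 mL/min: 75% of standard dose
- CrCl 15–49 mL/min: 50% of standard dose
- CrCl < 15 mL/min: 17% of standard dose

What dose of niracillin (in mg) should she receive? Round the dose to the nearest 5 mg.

75 mg

CrCl = (140 − 65) × 94.3 / (72 × 3.8) × 0.85 = 7072.5 / 273.60 × 0.85 ≈ 22.0 mL/min
CrCl ≈ 22 mL/min → bracket 15–49 mL/min.
50% of 150 mg = 75 mg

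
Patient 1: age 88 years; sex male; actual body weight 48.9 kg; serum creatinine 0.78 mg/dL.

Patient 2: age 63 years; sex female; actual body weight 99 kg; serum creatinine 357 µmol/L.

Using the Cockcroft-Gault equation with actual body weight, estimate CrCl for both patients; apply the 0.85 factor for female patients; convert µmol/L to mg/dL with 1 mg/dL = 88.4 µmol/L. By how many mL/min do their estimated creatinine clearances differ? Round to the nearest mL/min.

23 mL/min

Patient 1: CrCl = (140 − 88) × 48.9 / (72 × 0.78) = 2542.8 / 56.16 ≈ 45.3 mL/min
Patient 2: SCr = 357 / 88.4 = 4.038 mg/dL
Patient 2: CrCl = (140 − 63) × 99 / (72 × 4.038) × 0.85 = 7623.0 / 290.74 × 0.85 ≈ 22.3 mL/min
|45.3 − 22.3| = 23.0 mL/min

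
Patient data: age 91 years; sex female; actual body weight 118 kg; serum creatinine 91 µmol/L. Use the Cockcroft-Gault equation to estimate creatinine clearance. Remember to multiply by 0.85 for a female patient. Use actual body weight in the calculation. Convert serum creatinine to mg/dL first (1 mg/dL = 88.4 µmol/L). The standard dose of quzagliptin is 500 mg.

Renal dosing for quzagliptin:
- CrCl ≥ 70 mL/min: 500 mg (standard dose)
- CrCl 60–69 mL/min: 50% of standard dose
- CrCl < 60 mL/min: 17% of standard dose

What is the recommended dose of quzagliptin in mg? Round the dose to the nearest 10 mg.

SCr = 91 / 88.4 = 1.029 mg/dL
CrCl = (140 − 91) × 118 / (72 × 1.029) × 0.85 = 5782.0 / 74.09 × 0.85 ≈ 66.3 mL/min
CrCl ≈ 66 mL/min → bracket 60–69 mL/min.
50% of 500 mg = 250 mg

250 mg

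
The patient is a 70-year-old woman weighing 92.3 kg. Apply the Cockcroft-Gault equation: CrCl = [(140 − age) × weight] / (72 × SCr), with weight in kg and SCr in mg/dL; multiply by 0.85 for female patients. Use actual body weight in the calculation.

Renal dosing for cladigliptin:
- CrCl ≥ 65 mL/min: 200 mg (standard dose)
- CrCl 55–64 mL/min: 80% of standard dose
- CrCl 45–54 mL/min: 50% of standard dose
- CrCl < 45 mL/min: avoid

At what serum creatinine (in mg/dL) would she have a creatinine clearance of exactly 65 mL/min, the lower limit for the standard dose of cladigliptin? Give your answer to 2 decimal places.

Standard dose requires CrCl ≥ 65 mL/min.
Set (140 − 70) × 92.3 × 0.85 / (72 × SCr) = 65
SCr = (140 − 70) × 92.3 × 0.85 / (72 × 65) = 1.173 mg/dL

1.17 mg/dL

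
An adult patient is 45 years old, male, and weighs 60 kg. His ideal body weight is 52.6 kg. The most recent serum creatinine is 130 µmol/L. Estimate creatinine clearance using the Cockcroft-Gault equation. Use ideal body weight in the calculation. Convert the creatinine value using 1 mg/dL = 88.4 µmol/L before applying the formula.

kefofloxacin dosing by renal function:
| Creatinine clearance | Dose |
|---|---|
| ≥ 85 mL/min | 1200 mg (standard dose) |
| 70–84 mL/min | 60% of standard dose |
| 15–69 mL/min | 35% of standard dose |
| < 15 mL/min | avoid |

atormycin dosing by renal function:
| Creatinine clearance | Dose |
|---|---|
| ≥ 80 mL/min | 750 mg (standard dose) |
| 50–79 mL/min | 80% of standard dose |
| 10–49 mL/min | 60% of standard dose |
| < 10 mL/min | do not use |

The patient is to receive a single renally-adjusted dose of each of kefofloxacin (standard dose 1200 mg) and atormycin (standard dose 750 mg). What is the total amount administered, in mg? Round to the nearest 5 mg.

870 mg

SCr = 130 / 88.4 = 1.471 mg/dL
CrCl = (140 − 45) × 52.6 / (72 × 1.471) = 4997.0 / 105.91 ≈ 47.2 mL/min
CrCl ≈ 47 mL/min.
kefofloxacin: 15–69 mL/min → 35% of 1200 mg = 420 mg.
atormycin: 10–49 mL/min → 60% of 750 mg = 450 mg.
Total = 420 + 450 = 870 mg.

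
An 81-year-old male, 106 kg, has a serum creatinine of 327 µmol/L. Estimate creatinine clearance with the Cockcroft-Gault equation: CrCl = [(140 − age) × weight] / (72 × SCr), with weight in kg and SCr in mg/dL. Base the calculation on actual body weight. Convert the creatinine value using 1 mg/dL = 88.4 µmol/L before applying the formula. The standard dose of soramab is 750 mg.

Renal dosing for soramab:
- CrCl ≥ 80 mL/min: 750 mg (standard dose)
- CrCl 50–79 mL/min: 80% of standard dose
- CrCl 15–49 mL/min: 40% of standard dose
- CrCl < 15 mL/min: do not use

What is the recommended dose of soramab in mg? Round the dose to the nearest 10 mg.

SCr = 327 / 88.4 = 3.699 mg/dL
CrCl = (140 − 81) × 106 / (72 × 3.699) = 6254.0 / 266.33 ≈ 23.5 mL/min
CrCl ≈ 23 mL/min → bracket 15–49 mL/min.
40% of 750 mg = 300 mg

300 mg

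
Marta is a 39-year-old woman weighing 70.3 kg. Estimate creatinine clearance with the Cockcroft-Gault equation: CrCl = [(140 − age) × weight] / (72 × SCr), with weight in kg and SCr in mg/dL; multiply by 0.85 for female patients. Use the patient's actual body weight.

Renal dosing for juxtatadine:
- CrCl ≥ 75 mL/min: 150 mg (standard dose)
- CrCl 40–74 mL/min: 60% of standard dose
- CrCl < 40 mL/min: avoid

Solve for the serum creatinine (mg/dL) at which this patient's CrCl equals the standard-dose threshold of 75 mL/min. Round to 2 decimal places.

Standard dose requires CrCl ≥ 75 mL/min.
Set (140 − 39) × 70.3 × 0.85 / (72 × SCr) = 75
SCr = (140 − 39) × 70.3 × 0.85 / (72 × 75) = 1.118 mg/dL

1.12 mg/dL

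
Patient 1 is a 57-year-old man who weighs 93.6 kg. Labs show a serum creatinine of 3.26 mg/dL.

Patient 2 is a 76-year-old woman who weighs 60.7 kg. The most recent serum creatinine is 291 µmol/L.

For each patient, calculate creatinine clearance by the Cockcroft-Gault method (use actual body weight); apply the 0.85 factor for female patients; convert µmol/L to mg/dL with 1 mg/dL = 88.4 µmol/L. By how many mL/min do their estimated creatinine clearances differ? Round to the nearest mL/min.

19 mL/min

Patient 1: CrCl = (140 − 57) × 93.6 / (72 × 3.26) = 7768.8 / 234.72 ≈ 33.1 mL/min
Patient 2: SCr = 291 / 88.4 = 3.292 mg/dL
Patient 2: CrCl = (140 − 76) × 60.7 / (72 × 3.292) × 0.85 = 3884.8 / 237.02 × 0.85 ≈ 13.9 mL/min
|33.1 − 13.9| = 19.2 mL/min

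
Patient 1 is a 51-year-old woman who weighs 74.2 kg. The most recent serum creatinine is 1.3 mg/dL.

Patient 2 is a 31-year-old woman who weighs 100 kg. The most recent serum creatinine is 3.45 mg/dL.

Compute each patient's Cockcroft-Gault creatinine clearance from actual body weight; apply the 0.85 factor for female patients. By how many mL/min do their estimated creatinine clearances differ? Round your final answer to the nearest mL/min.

Patient 1: CrCl = (140 − 51) × 74.2 / (72 × 1.3) × 0.85 = 6603.8 / 93.60 × 0.85 ≈ 60.0 mL/min
Patient 2: CrCl = (140 − 31) × 100 / (72 × 3.45) × 0.85 = 10900.0 / 248.40 × 0.85 ≈ 37.3 mL/min
|60.0 − 37.3| = 22.7 mL/min

23 mL/min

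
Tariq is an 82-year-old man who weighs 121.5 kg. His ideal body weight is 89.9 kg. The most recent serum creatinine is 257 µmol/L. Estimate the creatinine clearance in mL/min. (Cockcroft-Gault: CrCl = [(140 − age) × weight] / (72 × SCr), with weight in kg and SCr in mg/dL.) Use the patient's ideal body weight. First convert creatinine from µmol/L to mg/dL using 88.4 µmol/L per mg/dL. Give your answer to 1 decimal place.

24.9 mL/min

SCr = 257 / 88.4 = 2.907 mg/dL
CrCl = (140 − 82) × 89.9 / (72 × 2.907) = 5214.2 / 209.30 ≈ 24.9 mL/min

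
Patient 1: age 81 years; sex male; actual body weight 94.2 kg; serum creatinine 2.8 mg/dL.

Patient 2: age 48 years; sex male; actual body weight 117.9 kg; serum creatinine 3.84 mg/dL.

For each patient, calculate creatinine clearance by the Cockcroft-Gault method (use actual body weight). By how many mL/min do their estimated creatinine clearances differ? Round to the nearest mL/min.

Patient 1: CrCl = (140 − 81) × 94.2 / (72 × 2.8) = 5557.8 / 201.60 ≈ 27.6 mL/min
Patient 2: CrCl = (140 − 48) × 117.9 / (72 × 3.84) = 10846.8 / 276.48 ≈ 39.2 mL/min
|27.6 − 39.2| = 11.6 mL/min

12 mL/min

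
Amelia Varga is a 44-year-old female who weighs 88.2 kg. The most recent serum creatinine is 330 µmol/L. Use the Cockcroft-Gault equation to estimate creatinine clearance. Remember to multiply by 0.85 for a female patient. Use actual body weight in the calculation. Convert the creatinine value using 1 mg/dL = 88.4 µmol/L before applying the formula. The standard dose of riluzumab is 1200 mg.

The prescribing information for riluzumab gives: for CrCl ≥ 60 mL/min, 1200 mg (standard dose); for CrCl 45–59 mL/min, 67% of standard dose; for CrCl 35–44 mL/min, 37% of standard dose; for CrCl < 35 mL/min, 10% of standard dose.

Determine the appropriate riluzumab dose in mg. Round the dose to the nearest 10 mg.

120 mg

SCr = 330 / 88.4 = 3.733 mg/dL
CrCl = (140 − 44) × 88.2 / (72 × 3.733) × 0.85 = 8467.2 / 268.78 × 0.85 ≈ 26.8 mL/min
CrCl ≈ 27 mL/min → bracket < 35 mL/min.
10% of 1200 mg = 120 mg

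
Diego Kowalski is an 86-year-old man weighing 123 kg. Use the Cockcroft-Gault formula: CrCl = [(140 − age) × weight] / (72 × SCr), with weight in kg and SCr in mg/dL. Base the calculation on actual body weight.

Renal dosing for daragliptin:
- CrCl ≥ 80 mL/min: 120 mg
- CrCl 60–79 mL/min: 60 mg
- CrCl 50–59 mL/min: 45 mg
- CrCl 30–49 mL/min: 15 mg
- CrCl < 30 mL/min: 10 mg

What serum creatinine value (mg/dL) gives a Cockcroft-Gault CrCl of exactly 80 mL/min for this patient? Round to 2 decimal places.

1.15 mg/dL

Standard dose requires CrCl ≥ 80 mL/min.
Set (140 − 86) × 123 / (72 × SCr) = 80
SCr = (140 − 86) × 123 / (72 × 80) = 1.153 mg/dL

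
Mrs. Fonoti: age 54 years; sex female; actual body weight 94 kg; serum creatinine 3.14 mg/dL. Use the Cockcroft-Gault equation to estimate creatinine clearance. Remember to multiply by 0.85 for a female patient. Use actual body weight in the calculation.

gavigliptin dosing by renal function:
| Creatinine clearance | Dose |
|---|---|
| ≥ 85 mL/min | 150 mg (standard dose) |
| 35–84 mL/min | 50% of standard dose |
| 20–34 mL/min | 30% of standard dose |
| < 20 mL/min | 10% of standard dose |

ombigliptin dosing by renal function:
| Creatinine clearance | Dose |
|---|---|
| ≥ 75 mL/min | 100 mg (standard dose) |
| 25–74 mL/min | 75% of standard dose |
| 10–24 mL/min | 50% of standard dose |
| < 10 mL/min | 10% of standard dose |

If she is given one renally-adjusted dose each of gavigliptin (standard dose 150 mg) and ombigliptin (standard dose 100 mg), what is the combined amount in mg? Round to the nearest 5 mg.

120 mg

CrCl = (140 − 54) × 94 / (72 × 3.14) × 0.85 = 8084.0 / 226.08 × 0.85 ≈ 30.4 mL/min
CrCl ≈ 30 mL/min.
gavigliptin: 20–34 mL/min → 30% of 150 mg = 45 mg.
ombigliptin: 25–74 mL/min → 75% of 100 mg = 75 mg.
Total = 45 + 75 = 120 mg.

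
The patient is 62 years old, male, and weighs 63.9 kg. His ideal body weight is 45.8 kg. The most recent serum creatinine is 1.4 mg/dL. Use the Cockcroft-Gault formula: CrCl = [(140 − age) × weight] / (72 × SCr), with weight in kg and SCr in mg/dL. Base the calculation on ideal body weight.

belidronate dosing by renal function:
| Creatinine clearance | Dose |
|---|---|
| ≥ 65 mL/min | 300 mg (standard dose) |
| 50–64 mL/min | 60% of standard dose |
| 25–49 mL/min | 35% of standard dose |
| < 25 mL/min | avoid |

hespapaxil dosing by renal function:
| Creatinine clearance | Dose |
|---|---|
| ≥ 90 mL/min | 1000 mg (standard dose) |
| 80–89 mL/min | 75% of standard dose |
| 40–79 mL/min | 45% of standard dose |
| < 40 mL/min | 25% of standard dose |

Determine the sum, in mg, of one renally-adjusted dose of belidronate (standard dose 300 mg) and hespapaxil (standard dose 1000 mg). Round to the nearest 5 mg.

CrCl = (140 − 62) × 45.8 / (72 × 1.4) = 3572.4 / 100.80 ≈ 35.4 mL/min
CrCl ≈ 35 mL/min.
belidronate: 25–49 mL/min → 35% of 300 mg = 105 mg.
hespapaxil: < 40 mL/min → 25% of 1000 mg = 250 mg.
Total = 105 + 250 = 355 mg.

355 mg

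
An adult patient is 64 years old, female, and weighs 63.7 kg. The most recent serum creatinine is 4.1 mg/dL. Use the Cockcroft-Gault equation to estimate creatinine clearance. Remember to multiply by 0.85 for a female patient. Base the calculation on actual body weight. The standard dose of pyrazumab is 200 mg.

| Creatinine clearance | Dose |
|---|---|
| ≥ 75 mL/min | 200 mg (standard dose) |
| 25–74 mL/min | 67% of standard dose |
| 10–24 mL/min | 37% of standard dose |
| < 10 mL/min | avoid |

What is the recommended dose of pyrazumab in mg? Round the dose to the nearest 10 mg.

70 mg

CrCl = (140 − 64) × 63.7 / (72 × 4.1) × 0.85 = 4841.2 / 295.20 × 0.85 ≈ 13.9 mL/min
CrCl ≈ 14 mL/min → bracket 10–24 mL/min.
37% of 200 mg = 74 mg → 70 mg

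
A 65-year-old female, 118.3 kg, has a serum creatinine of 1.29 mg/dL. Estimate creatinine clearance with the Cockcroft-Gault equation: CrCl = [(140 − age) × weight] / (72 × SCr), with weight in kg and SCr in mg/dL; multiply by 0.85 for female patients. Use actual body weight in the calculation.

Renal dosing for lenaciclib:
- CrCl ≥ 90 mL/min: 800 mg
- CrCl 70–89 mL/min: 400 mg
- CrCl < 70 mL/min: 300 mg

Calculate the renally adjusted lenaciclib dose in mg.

CrCl = (140 − 65) × 118.3 / (72 × 1.29) × 0.85 = 8872.5 / 92.88 × 0.85 ≈ 81.2 mL/min
CrCl ≈ 81 mL/min → bracket 70–89 mL/min.
Dose for this bracket: 400 mg.

400 mg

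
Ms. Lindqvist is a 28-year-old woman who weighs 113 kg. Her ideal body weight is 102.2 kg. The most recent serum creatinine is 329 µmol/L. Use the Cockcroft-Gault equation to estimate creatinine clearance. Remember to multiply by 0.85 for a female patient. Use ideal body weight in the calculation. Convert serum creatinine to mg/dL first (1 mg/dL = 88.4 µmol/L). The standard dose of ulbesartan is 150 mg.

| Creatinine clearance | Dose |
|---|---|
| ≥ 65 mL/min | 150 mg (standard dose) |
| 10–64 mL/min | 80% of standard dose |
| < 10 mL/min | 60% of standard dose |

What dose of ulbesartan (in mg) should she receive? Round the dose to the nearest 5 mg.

SCr = 329 / 88.4 = 3.722 mg/dL
CrCl = (140 − 28) × 102.2 / (72 × 3.722) × 0.85 = 11446.4 / 267.98 × 0.85 ≈ 36.3 mL/min
CrCl ≈ 36 mL/min → bracket 10–64 mL/min.
80% of 150 mg = 120 mg

120 mg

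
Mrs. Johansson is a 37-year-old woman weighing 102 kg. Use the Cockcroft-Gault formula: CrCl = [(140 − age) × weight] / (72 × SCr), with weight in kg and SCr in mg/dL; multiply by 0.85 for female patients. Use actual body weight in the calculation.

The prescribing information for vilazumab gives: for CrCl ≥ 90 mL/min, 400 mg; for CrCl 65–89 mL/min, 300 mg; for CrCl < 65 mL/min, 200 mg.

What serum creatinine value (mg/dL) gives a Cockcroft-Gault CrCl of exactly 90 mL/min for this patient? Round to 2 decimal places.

Standard dose requires CrCl ≥ 90 mL/min.
Set (140 − 37) × 102 × 0.85 / (72 × SCr) = 90
SCr = (140 − 37) × 102 × 0.85 / (72 × 90) = 1.378 mg/dL

1.38 mg/dL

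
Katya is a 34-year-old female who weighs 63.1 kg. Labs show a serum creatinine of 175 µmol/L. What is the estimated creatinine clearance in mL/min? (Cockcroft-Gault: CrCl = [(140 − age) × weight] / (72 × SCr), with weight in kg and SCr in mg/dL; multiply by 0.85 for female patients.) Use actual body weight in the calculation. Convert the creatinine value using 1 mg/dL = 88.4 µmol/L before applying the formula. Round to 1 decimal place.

SCr = 175 / 88.4 = 1.98 mg/dL
CrCl = (140 − 34) × 63.1 / (72 × 1.98) × 0.85 = 6688.6 / 142.56 × 0.85 ≈ 39.9 mL/min

39.9 mL/min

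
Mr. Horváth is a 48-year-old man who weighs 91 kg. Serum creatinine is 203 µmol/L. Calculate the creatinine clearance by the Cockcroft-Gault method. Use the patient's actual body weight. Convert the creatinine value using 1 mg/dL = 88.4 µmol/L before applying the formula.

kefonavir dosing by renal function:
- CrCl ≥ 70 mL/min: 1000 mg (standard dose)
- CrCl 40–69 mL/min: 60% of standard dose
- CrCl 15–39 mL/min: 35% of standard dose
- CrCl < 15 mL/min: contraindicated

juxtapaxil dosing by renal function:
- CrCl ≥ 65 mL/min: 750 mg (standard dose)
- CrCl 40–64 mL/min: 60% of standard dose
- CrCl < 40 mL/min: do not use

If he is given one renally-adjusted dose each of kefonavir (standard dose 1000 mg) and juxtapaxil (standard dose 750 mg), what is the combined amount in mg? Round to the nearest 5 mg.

1050 mg

SCr = 203 / 88.4 = 2.296 mg/dL
CrCl = (140 − 48) × 91 / (72 × 2.296) = 8372.0 / 165.31 ≈ 50.6 mL/min
CrCl ≈ 51 mL/min.
kefonavir: 40–69 mL/min → 60% of 1000 mg = 600 mg.
juxtapaxil: 40–64 mL/min → 60% of 750 mg = 450 mg.
Total = 600 + 450 = 1050 mg.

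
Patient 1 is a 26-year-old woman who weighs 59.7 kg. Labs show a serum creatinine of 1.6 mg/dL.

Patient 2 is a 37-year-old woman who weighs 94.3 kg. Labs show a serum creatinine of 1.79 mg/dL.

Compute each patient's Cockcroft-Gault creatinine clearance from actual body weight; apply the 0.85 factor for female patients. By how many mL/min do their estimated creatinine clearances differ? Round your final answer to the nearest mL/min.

Patient 1: CrCl = (140 − 26) × 59.7 / (72 × 1.6) × 0.85 = 6805.8 / 115.20 × 0.85 ≈ 50.2 mL/min
Patient 2: CrCl = (140 − 37) × 94.3 / (72 × 1.79) × 0.85 = 9712.9 / 128.88 × 0.85 ≈ 64.1 mL/min
|50.2 − 64.1| = 13.9 mL/min

14 mL/min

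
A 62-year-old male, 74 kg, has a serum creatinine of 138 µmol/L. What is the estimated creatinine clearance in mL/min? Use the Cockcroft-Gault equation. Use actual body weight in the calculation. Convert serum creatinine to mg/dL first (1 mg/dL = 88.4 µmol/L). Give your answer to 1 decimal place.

51.4 mL/min

SCr = 138 / 88.4 = 1.561 mg/dL
CrCl = (140 − 62) × 74 / (72 × 1.561) = 5772.0 / 112.39 ≈ 51.4 mL/min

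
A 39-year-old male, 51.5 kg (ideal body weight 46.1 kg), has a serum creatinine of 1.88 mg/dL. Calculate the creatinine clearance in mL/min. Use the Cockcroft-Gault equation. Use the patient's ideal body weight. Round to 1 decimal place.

CrCl = (140 − 39) × 46.1 / (72 × 1.88) = 4656.1 / 135.36 ≈ 34.4 mL/min

34.4 mL/min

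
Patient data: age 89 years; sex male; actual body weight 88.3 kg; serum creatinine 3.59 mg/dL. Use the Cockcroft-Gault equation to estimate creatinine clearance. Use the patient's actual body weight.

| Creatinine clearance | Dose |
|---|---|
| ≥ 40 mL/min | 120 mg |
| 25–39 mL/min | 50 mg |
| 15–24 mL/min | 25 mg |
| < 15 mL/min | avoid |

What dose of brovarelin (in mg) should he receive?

25 mg

CrCl = (140 − 89) × 88.3 / (72 × 3.59) = 4503.3 / 258.48 ≈ 17.4 mL/min
CrCl ≈ 17 mL/min → bracket 15–24 mL/min.
Dose for this bracket: 25 mg.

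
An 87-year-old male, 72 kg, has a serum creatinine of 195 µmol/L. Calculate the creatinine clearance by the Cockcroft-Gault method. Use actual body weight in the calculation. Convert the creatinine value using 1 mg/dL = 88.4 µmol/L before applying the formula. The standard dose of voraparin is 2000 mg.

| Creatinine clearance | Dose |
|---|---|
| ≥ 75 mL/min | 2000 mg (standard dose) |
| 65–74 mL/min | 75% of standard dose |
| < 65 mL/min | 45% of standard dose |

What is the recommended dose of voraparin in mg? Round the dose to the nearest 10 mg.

900 mg

SCr = 195 / 88.4 = 2.206 mg/dL
CrCl = (140 − 87) × 72 / (72 × 2.206) = 3816.0 / 158.83 ≈ 24.0 mL/min
CrCl ≈ 24 mL/min → bracket < 65 mL/min.
45% of 2000 mg = 900 mg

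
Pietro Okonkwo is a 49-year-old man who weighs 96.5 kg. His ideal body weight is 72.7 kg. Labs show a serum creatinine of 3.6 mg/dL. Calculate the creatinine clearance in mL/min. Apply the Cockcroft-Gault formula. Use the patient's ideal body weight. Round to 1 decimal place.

CrCl = (140 − 49) × 72.7 / (72 × 3.6) = 6615.7 / 259.20 ≈ 25.5 mL/min

25.5 mL/min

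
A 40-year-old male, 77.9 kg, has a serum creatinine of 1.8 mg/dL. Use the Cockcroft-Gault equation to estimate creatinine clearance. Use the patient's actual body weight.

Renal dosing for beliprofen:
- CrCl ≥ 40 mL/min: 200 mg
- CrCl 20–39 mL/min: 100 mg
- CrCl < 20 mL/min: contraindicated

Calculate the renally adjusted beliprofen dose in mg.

200 mg

CrCl = (140 − 40) × 77.9 / (72 × 1.8) = 7790.0 / 129.60 ≈ 60.1 mL/min
CrCl ≈ 60 mL/min → bracket ≥ 40 mL/min.
Dose for this bracket: 200 mg.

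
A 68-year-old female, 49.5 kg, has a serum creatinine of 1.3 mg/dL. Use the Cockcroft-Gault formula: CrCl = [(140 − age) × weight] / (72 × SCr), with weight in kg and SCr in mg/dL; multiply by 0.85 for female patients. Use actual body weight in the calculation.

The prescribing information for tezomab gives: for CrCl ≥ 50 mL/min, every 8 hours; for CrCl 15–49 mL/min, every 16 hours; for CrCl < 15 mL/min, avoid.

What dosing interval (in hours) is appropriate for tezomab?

every 16 hours

CrCl = (140 − 68) × 49.5 / (72 × 1.3) × 0.85 = 3564.0 / 93.60 × 0.85 ≈ 32.4 mL/min
CrCl ≈ 32 mL/min → bracket 15–49 mL/min → every 16 hours.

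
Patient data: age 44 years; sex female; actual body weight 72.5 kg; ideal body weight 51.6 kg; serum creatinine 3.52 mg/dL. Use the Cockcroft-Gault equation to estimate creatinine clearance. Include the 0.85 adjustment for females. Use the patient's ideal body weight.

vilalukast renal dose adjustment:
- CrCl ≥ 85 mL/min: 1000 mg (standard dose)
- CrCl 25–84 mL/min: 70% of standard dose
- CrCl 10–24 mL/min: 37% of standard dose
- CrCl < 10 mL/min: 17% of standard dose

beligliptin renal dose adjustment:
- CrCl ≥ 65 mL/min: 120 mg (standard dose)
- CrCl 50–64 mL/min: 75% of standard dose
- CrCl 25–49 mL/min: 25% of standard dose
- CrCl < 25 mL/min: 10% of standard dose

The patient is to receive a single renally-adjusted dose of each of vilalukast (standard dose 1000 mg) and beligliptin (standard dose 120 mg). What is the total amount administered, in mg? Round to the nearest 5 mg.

380 mg

CrCl = (140 − 44) × 51.6 / (72 × 3.52) × 0.85 = 4953.6 / 253.44 × 0.85 ≈ 16.6 mL/min
CrCl ≈ 17 mL/min.
vilalukast: 10–24 mL/min → 37% of 1000 mg = 370 mg.
beligliptin: < 25 mL/min → 10% of 120 mg = 12 mg.
Total = 370 + 12 = 382 mg.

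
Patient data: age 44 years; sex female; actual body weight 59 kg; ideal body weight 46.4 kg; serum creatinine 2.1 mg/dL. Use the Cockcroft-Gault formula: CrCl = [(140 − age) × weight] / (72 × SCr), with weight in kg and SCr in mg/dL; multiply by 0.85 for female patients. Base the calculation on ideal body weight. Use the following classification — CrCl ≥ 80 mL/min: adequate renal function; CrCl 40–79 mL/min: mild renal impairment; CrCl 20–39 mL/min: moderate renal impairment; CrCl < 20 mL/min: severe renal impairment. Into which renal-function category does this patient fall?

CrCl = (140 − 44) × 46.4 / (72 × 2.1) × 0.85 = 4454.4 / 151.20 × 0.85 ≈ 25.0 mL/min
25 mL/min falls in the 'moderate renal impairment' range.

moderate renal impairment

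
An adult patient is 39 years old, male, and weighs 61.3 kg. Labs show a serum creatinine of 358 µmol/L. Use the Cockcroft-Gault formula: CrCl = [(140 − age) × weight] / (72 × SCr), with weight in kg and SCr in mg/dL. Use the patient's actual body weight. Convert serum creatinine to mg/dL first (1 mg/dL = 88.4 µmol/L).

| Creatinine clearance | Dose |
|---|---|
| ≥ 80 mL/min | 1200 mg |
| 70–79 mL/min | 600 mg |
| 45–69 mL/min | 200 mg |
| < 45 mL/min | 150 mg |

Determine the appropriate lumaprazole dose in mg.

SCr = 358 / 88.4 = 4.05 mg/dL
CrCl = (140 − 39) × 61.3 / (72 × 4.05) = 6191.3 / 291.60 ≈ 21.2 mL/min
CrCl ≈ 21 mL/min → bracket < 45 mL/min.
Dose for this bracket: 150 mg.

150 mg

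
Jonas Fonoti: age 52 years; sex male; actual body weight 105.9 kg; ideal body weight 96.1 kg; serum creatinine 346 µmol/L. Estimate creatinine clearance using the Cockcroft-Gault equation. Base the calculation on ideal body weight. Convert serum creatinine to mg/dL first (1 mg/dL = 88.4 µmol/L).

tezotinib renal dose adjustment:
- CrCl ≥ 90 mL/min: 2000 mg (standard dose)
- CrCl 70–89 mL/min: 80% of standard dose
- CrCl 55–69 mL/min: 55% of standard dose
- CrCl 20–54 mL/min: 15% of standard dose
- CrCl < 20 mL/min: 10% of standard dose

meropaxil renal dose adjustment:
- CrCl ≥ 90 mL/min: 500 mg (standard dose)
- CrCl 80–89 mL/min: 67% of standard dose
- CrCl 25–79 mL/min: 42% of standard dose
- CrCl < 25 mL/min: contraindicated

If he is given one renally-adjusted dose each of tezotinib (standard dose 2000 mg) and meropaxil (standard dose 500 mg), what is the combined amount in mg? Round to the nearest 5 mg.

SCr = 346 / 88.4 = 3.914 mg/dL
CrCl = (140 − 52) × 96.1 / (72 × 3.914) = 8456.8 / 281.81 ≈ 30.0 mL/min
CrCl ≈ 30 mL/min.
tezotinib: 20–54 mL/min → 15% of 2000 mg = 300 mg.
meropaxil: 25–79 mL/min → 42% of 500 mg = 210 mg.
Total = 300 + 210 = 510 mg.

510 mg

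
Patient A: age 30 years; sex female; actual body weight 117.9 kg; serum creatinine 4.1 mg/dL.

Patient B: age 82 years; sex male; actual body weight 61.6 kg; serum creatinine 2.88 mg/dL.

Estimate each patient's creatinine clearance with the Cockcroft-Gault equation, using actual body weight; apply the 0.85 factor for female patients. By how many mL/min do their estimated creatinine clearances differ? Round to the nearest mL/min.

Patient A: CrCl = (140 − 30) × 117.9 / (72 × 4.1) × 0.85 = 12969.0 / 295.20 × 0.85 ≈ 37.3 mL/min
Patient B: CrCl = (140 − 82) × 61.6 / (72 × 2.88) = 3572.8 / 207.36 ≈ 17.2 mL/min
|37.3 − 17.2| = 20.1 mL/min

20 mL/min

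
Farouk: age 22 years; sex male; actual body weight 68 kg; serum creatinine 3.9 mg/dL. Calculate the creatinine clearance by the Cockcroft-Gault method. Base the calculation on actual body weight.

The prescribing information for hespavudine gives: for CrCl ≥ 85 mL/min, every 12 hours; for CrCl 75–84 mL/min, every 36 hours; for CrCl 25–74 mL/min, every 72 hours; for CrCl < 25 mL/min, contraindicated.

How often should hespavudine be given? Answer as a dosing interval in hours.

every 72 hours

CrCl = (140 − 22) × 68 / (72 × 3.9) = 8024.0 / 280.80 ≈ 28.6 mL/min
CrCl ≈ 29 mL/min → bracket 25–74 mL/min → every 72 hours.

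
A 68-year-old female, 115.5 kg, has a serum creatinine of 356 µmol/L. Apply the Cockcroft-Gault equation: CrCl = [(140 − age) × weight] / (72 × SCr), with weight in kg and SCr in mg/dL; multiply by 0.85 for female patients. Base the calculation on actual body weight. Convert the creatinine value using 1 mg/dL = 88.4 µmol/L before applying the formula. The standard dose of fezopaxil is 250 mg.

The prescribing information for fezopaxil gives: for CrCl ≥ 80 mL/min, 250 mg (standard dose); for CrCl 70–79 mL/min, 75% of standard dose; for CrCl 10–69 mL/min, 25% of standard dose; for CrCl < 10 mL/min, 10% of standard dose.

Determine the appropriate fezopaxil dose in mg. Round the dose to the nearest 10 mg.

SCr = 356 / 88.4 = 4.027 mg/dL
CrCl = (140 − 68) × 115.5 / (72 × 4.027) × 0.85 = 8316.0 / 289.94 × 0.85 ≈ 24.4 mL/min
CrCl ≈ 24 mL/min → bracket 10–69 mL/min.
25% of 250 mg = 62.5 mg → 60 mg

60 mg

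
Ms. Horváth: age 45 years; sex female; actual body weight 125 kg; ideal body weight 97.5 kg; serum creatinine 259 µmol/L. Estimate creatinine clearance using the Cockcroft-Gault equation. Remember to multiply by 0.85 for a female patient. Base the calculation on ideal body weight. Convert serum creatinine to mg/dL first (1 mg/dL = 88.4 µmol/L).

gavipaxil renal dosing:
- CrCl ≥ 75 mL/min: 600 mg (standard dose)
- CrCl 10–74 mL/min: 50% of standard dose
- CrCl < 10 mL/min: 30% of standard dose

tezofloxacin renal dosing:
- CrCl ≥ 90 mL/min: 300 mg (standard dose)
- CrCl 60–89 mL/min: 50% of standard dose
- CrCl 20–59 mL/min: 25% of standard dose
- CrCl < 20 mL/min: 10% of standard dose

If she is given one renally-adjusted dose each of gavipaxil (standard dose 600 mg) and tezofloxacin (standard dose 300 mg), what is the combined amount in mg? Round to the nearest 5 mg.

375 mg

SCr = 259 / 88.4 = 2.93 mg/dL
CrCl = (140 − 45) × 97.5 / (72 × 2.93) × 0.85 = 9262.5 / 210.96 × 0.85 ≈ 37.3 mL/min
CrCl ≈ 37 mL/min.
gavipaxil: 10–74 mL/min → 50% of 600 mg = 300 mg.
tezofloxacin: 20–59 mL/min → 25% of 300 mg = 75 mg.
Total = 300 + 75 = 375 mg.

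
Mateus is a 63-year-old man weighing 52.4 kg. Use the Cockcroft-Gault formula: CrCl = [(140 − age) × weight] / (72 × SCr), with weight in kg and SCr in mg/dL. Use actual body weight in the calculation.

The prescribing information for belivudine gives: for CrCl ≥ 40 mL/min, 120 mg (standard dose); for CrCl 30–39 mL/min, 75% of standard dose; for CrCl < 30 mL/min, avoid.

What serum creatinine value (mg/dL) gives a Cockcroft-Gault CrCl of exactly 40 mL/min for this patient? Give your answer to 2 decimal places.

Standard dose requires CrCl ≥ 40 mL/min.
Set (140 − 63) × 52.4 / (72 × SCr) = 40
SCr = (140 − 63) × 52.4 / (72 × 40) = 1.401 mg/dL

1.40 mg/dL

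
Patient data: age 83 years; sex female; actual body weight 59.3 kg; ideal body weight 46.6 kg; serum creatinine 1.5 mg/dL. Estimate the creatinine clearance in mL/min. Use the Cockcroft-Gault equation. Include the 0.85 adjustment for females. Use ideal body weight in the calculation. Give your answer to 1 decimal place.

20.9 mL/min

CrCl = (140 − 83) × 46.6 / (72 × 1.5) × 0.85 = 2656.2 / 108.00 × 0.85 ≈ 20.9 mL/min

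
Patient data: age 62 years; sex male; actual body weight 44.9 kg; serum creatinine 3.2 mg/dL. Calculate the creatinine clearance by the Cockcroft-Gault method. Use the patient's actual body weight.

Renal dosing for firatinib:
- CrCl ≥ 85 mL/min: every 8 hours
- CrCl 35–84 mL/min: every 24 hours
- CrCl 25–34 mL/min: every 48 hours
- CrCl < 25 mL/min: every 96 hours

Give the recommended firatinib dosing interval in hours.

every 96 hours

CrCl = (140 − 62) × 44.9 / (72 × 3.2) = 3502.2 / 230.40 ≈ 15.2 mL/min
CrCl ≈ 15 mL/min → bracket < 25 mL/min → every 96 hours.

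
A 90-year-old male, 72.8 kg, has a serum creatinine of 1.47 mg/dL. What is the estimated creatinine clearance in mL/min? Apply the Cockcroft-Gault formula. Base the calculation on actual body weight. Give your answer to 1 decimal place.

34.4 mL/min

CrCl = (140 − 90) × 72.8 / (72 × 1.47) = 3640.0 / 105.84 ≈ 34.4 mL/min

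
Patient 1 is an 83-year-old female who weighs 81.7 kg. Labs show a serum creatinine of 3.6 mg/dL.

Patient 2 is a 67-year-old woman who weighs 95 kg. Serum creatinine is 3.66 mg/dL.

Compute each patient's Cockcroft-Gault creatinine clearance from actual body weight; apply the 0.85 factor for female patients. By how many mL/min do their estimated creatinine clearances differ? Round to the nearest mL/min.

Patient 1: CrCl = (140 − 83) × 81.7 / (72 × 3.6) × 0.85 = 4656.9 / 259.20 × 0.85 ≈ 15.3 mL/min
Patient 2: CrCl = (140 − 67) × 95 / (72 × 3.66) × 0.85 = 6935.0 / 263.52 × 0.85 ≈ 22.4 mL/min
|15.3 − 22.4| = 7.1 mL/min

7 mL/min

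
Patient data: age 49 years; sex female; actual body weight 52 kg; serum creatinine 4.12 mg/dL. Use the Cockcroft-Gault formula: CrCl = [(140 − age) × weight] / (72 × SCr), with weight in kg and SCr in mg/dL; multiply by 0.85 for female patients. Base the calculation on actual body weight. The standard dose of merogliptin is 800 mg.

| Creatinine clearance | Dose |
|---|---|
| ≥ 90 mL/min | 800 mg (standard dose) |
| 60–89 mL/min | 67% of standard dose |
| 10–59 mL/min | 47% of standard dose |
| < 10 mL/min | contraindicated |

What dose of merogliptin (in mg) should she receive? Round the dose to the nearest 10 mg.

380 mg

CrCl = (140 − 49) × 52 / (72 × 4.12) × 0.85 = 4732.0 / 296.64 × 0.85 ≈ 13.6 mL/min
CrCl ≈ 14 mL/min → bracket 10–59 mL/min.
47% of 800 mg = 376 mg → 380 mg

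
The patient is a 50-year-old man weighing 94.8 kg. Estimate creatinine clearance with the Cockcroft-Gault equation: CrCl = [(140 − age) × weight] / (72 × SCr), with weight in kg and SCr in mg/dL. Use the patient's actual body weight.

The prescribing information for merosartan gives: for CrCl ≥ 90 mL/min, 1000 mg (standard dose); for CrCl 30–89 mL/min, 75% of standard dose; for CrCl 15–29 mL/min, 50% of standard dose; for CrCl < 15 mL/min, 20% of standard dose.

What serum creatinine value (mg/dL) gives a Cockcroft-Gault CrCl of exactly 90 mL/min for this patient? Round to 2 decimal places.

Standard dose requires CrCl ≥ 90 mL/min.
Set (140 − 50) × 94.8 / (72 × SCr) = 90
SCr = (140 − 50) × 94.8 / (72 × 90) = 1.317 mg/dL

1.32 mg/dL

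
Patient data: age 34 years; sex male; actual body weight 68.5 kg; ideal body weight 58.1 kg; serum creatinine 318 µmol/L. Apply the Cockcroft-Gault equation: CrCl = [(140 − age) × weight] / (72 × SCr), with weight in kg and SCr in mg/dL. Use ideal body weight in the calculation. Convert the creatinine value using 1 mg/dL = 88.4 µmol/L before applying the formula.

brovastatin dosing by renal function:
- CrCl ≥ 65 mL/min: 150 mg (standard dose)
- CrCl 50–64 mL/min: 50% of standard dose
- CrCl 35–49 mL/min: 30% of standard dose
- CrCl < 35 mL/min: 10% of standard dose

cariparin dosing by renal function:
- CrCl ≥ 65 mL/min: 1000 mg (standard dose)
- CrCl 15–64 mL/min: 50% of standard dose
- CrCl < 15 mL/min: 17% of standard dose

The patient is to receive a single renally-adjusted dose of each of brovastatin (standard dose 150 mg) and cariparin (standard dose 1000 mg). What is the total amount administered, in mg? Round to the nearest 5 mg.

515 mg

SCr = 318 / 88.4 = 3.597 mg/dL
CrCl = (140 − 34) × 58.1 / (72 × 3.597) = 6158.6 / 258.98 ≈ 23.8 mL/min
CrCl ≈ 24 mL/min.
brovastatin: < 35 mL/min → 10% of 150 mg = 15 mg.
cariparin: 15–64 mL/min → 50% of 1000 mg = 500 mg.
Total = 15 + 500 = 515 mg.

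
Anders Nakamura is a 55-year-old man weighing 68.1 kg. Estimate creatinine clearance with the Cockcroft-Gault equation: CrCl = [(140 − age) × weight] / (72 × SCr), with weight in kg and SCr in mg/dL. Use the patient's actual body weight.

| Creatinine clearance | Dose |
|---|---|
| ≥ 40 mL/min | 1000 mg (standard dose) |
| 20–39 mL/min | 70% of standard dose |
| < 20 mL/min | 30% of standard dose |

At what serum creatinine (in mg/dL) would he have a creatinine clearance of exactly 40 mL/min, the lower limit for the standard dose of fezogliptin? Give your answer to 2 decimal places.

2.01 mg/dL

Standard dose requires CrCl ≥ 40 mL/min.
Set (140 − 55) × 68.1 / (72 × SCr) = 40
SCr = (140 − 55) × 68.1 / (72 × 40) = 2.010 mg/dL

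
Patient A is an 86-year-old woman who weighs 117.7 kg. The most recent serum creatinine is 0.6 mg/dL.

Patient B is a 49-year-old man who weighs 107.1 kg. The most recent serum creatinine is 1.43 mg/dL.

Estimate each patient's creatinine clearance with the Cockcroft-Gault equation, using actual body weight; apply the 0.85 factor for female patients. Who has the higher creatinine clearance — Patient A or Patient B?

Patient A: CrCl = (140 − 86) × 117.7 / (72 × 0.6) × 0.85 = 6355.8 / 43.20 × 0.85 ≈ 125.1 mL/min
Patient B: CrCl = (140 − 49) × 107.1 / (72 × 1.43) = 9746.1 / 102.96 ≈ 94.7 mL/min
125.1 vs 94.7 mL/min → Patient A is higher.

Patient A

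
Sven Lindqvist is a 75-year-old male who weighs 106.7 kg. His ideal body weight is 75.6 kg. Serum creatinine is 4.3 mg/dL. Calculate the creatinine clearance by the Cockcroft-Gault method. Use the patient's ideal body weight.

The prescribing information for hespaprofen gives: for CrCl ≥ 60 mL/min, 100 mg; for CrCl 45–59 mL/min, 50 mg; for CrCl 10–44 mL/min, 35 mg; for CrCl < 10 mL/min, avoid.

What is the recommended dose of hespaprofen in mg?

CrCl = (140 − 75) × 75.6 / (72 × 4.3) = 4914.0 / 309.60 ≈ 15.9 mL/min
CrCl ≈ 16 mL/min → bracket 10–44 mL/min.
Dose for this bracket: 35 mg.

35 mg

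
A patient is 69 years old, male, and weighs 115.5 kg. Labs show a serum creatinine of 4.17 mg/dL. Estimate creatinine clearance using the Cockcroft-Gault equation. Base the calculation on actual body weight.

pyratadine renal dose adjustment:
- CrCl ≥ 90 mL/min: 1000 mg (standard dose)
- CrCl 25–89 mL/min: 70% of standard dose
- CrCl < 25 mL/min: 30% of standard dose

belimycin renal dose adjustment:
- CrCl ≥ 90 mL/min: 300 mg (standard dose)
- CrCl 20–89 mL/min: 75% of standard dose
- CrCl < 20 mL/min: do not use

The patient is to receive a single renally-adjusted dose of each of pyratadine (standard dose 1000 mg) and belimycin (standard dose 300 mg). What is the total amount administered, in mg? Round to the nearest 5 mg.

925 mg

CrCl = (140 − 69) × 115.5 / (72 × 4.17) = 8200.5 / 300.24 ≈ 27.3 mL/min
CrCl ≈ 27 mL/min.
pyratadine: 25–89 mL/min → 70% of 1000 mg = 700 mg.
belimycin: 20–89 mL/min → 75% of 300 mg = 225 mg.
Total = 700 + 225 = 925 mg.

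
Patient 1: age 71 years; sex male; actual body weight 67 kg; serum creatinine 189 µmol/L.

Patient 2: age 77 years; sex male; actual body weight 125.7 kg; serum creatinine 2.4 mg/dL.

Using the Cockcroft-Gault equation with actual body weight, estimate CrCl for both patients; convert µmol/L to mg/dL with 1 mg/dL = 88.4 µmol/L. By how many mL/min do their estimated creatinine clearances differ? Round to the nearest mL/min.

Patient 1: SCr = 189 / 88.4 = 2.138 mg/dL
Patient 1: CrCl = (140 − 71) × 67 / (72 × 2.138) = 4623.0 / 153.94 ≈ 30.0 mL/min
Patient 2: CrCl = (140 − 77) × 125.7 / (72 × 2.4) = 7919.1 / 172.80 ≈ 45.8 mL/min
|30.0 − 45.8| = 15.8 mL/min

16 mL/min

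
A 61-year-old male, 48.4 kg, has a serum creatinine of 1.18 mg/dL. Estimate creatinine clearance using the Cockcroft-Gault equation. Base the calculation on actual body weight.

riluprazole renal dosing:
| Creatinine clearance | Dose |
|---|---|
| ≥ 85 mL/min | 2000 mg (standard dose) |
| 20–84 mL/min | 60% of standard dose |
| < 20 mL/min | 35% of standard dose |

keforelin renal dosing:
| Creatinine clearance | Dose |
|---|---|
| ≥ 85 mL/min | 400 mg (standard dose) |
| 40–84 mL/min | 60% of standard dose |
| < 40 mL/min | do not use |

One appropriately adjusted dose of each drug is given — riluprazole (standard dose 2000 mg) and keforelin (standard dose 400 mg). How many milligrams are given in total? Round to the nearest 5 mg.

1440 mg

CrCl = (140 − 61) × 48.4 / (72 × 1.18) = 3823.6 / 84.96 ≈ 45.0 mL/min
CrCl ≈ 45 mL/min.
riluprazole: 20–84 mL/min → 60% of 2000 mg = 1200 mg.
keforelin: 40–84 mL/min → 60% of 400 mg = 240 mg.
Total = 1200 + 240 = 1440 mg.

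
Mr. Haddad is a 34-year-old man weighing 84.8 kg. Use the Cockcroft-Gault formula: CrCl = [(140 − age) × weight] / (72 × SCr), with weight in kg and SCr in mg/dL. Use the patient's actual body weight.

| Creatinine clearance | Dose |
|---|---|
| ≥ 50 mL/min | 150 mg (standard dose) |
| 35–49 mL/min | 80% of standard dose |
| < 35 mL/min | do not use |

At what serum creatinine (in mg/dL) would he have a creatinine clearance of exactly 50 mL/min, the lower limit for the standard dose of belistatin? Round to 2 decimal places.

Standard dose requires CrCl ≥ 50 mL/min.
Set (140 − 34) × 84.8 / (72 × SCr) = 50
SCr = (140 − 34) × 84.8 / (72 × 50) = 2.497 mg/dL

2.50 mg/dL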